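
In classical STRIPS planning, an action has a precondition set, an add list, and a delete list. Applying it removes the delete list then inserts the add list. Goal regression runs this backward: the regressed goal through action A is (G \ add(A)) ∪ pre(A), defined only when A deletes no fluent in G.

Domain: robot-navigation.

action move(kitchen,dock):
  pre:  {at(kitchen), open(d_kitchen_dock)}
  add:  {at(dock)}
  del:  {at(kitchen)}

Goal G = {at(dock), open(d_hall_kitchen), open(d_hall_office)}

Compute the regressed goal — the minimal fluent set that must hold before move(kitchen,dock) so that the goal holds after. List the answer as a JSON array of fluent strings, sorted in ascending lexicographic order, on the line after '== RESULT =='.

Compute (G \ add) ∪ pre:
  G ∩ del = {}  (empty — regression defined)
  G \ add = {at(dock), open(d_hall_kitchen), open(d_hall_office)} \ {at(dock)} = {open(d_hall_kitchen), open(d_hall_office)}
  ∪ pre   = {open(d_hall_kitchen), open(d_hall_office)} ∪ {at(kitchen), open(d_kitchen_dock)}
          = {at(kitchen), open(d_hall_kitchen), open(d_hall_office), open(d_kitchen_dock)}

== RESULT ==
["at(kitchen)", "open(d_hall_kitchen)", "open(d_hall_office)", "open(d_kitchen_dock)"]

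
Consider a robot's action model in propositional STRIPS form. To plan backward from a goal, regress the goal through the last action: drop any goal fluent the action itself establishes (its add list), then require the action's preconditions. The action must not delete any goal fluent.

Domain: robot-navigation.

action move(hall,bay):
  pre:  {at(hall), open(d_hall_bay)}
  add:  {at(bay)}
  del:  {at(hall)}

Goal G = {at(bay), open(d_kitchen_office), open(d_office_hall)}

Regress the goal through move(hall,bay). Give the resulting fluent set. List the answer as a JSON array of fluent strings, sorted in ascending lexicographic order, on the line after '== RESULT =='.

Regress:
  G ∩ del = {}  (empty — regression defined)
  G \ add = {at(bay), open(d_kitchen_office), open(d_office_hall)} \ {at(bay)} = {open(d_kitchen_office), open(d_office_hall)}
  ∪ pre   = {open(d_kitchen_office), open(d_office_hall)} ∪ {at(hall), open(d_hall_bay)}
          = {at(hall), open(d_hall_bay), open(d_kitchen_office), open(d_office_hall)}

== RESULT ==
["at(hall)", "open(d_hall_bay)", "open(d_kitchen_office)", "open(d_office_hall)"]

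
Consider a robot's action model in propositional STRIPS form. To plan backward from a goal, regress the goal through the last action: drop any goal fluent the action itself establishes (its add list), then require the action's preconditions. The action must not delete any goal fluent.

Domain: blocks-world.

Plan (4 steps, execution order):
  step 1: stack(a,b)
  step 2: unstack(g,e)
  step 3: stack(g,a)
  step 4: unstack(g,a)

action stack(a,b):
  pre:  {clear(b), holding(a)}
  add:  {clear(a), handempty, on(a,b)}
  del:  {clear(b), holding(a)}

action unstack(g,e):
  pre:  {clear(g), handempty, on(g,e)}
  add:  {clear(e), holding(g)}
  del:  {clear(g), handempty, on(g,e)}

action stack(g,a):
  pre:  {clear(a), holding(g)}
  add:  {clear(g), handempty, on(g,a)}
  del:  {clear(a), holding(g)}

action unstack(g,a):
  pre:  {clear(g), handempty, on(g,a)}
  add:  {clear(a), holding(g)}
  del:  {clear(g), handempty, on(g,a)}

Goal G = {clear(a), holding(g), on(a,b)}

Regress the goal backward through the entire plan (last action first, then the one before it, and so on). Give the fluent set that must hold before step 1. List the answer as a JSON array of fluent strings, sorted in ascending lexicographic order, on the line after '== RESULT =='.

Work backward from the goal:
  through step 4 (unstack(g,a)): drop {clear(a), holding(g)}, keep {on(a,b)}, require {clear(g), handempty, on(g,a)}
    → {clear(g), handempty, on(a,b), on(g,a)}
  through step 3 (stack(g,a)): drop {clear(g), handempty, on(g,a)}, keep {on(a,b)}, require {clear(a), holding(g)}
    → {clear(a), holding(g), on(a,b)}
  through step 2 (unstack(g,e)): drop {holding(g)}, keep {clear(a), on(a,b)}, require {clear(g), handempty, on(g,e)}
    → {clear(a), clear(g), handempty, on(a,b), on(g,e)}
  through step 1 (stack(a,b)): drop {clear(a), handempty, on(a,b)}, keep {clear(g), on(g,e)}, require {clear(b), holding(a)}
    → {clear(b), clear(g), holding(a), on(g,e)}

== RESULT ==
["clear(b)", "clear(g)", "holding(a)", "on(g,e)"]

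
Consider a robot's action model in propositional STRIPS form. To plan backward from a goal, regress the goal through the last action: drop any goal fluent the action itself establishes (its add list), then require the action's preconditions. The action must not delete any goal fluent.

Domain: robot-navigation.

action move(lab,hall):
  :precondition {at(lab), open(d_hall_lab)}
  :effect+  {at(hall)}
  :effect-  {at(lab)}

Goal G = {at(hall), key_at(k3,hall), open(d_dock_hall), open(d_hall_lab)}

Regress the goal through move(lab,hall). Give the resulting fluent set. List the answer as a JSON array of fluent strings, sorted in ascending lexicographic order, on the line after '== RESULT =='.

Regress:
  G ∩ del = {}  (empty — regression defined)
  G \ add = {at(hall), key_at(k3,hall), open(d_dock_hall), open(d_hall_lab)} \ {at(hall)} = {key_at(k3,hall), open(d_dock_hall), open(d_hall_lab)}
  ∪ pre   = {key_at(k3,hall), open(d_dock_hall), open(d_hall_lab)} ∪ {at(lab), open(d_hall_lab)}
          = {at(lab), key_at(k3,hall), open(d_dock_hall), open(d_hall_lab)}

== RESULT ==
["at(lab)", "key_at(k3,hall)", "open(d_dock_hall)", "open(d_hall_lab)"]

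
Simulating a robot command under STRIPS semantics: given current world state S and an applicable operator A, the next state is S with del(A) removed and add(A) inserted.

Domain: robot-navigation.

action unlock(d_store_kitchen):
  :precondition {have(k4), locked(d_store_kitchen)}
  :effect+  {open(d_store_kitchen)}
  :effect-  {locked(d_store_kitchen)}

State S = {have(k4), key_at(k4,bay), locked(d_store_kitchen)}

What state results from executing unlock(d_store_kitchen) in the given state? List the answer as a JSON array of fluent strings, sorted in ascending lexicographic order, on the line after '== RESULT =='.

Compute (S \ del) ∪ add:
  pre ⊆ S: {have(k4), locked(d_store_kitchen)} ⊆ S  — applicable
  S \ del = {have(k4), key_at(k4,bay)}
  ∪ add   = {have(k4), key_at(k4,bay), open(d_store_kitchen)}

== RESULT ==
["have(k4)", "key_at(k4,bay)", "open(d_store_kitchen)"]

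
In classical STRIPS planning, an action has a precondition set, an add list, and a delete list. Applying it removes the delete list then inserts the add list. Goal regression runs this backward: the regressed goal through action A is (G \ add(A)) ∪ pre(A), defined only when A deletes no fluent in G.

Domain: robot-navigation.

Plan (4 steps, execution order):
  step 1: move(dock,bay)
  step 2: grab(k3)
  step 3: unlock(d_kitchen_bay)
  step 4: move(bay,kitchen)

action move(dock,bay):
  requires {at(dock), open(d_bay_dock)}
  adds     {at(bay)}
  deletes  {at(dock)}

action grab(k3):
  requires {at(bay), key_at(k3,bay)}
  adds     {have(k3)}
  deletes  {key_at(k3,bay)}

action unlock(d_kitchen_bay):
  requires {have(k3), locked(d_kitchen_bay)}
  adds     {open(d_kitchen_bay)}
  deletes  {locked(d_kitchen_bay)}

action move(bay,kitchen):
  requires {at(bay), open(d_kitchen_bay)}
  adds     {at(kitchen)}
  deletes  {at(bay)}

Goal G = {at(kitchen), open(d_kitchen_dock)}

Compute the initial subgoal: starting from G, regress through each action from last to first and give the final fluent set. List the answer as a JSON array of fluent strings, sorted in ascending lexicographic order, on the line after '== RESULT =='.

Work backward from the goal:
  through step 4 (move(bay,kitchen)): drop {at(kitchen)}, keep {open(d_kitchen_dock)}, require {at(bay), open(d_kitchen_bay)}
    → {at(bay), open(d_kitchen_bay), open(d_kitchen_dock)}
  through step 3 (unlock(d_kitchen_bay)): drop {open(d_kitchen_bay)}, keep {at(bay), open(d_kitchen_dock)}, require {have(k3), locked(d_kitchen_bay)}
    → {at(bay), have(k3), locked(d_kitchen_bay), open(d_kitchen_dock)}
  through step 2 (grab(k3)): drop {have(k3)}, keep {at(bay), locked(d_kitchen_bay), open(d_kitchen_dock)}, require {at(bay), key_at(k3,bay)}
    → {at(bay), key_at(k3,bay), locked(d_kitchen_bay), open(d_kitchen_dock)}
  through step 1 (move(dock,bay)): drop {at(bay)}, keep {key_at(k3,bay), locked(d_kitchen_bay), open(d_kitchen_dock)}, require {at(dock), open(d_bay_dock)}
    → {at(dock), key_at(k3,bay), locked(d_kitchen_bay), open(d_bay_dock), open(d_kitchen_dock)}

== RESULT ==
["at(dock)", "key_at(k3,bay)", "locked(d_kitchen_bay)", "open(d_bay_dock)", "open(d_kitchen_dock)"]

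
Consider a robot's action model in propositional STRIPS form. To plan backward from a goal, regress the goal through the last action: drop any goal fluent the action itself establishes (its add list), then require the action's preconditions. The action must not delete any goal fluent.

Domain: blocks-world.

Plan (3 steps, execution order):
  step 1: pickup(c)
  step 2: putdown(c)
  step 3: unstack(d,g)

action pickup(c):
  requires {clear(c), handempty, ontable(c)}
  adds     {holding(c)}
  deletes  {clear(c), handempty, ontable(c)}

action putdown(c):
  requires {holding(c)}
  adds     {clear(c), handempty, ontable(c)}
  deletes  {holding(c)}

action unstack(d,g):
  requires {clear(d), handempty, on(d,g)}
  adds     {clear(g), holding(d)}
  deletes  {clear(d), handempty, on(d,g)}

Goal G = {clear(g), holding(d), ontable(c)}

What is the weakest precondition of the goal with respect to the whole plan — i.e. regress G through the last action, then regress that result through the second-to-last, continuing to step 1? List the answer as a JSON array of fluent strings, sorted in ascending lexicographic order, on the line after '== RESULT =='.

Regress step by step:
  through step 3 (unstack(d,g)): drop {clear(g), holding(d)}, keep {ontable(c)}, require {clear(d), handempty, on(d,g)}
    → {clear(d), handempty, on(d,g), ontable(c)}
  through step 2 (putdown(c)): drop {handempty, ontable(c)}, keep {clear(d), on(d,g)}, require {holding(c)}
    → {clear(d), holding(c), on(d,g)}
  through step 1 (pickup(c)): drop {holding(c)}, keep {clear(d), on(d,g)}, require {clear(c), handempty, ontable(c)}
    → {clear(c), clear(d), handempty, on(d,g), ontable(c)}

== RESULT ==
["clear(c)", "clear(d)", "handempty", "on(d,g)", "ontable(c)"]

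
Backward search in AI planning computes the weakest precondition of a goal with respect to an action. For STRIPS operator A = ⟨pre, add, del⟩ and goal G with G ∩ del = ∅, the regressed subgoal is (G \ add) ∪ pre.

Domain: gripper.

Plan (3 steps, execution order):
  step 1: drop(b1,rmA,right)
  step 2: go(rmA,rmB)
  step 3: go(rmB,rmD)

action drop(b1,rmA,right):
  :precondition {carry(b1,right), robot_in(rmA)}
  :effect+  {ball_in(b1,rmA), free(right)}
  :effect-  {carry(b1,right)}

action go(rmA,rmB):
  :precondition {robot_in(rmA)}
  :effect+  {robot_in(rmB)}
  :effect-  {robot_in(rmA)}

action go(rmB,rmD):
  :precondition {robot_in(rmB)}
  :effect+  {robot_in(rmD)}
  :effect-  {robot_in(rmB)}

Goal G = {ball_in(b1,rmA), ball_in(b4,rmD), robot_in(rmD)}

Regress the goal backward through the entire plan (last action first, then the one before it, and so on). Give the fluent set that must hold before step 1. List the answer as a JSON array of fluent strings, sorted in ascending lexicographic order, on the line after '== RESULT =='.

Regress step by step:
  through step 3 (go(rmB,rmD)): drop {robot_in(rmD)}, keep {ball_in(b1,rmA), ball_in(b4,rmD)}, require {robot_in(rmB)}
    → {ball_in(b1,rmA), ball_in(b4,rmD), robot_in(rmB)}
  through step 2 (go(rmA,rmB)): drop {robot_in(rmB)}, keep {ball_in(b1,rmA), ball_in(b4,rmD)}, require {robot_in(rmA)}
    → {ball_in(b1,rmA), ball_in(b4,rmD), robot_in(rmA)}
  through step 1 (drop(b1,rmA,right)): drop {ball_in(b1,rmA)}, keep {ball_in(b4,rmD), robot_in(rmA)}, require {carry(b1,right), robot_in(rmA)}
    → {ball_in(b4,rmD), carry(b1,right), robot_in(rmA)}

== RESULT ==
["ball_in(b4,rmD)", "carry(b1,right)", "robot_in(rmA)"]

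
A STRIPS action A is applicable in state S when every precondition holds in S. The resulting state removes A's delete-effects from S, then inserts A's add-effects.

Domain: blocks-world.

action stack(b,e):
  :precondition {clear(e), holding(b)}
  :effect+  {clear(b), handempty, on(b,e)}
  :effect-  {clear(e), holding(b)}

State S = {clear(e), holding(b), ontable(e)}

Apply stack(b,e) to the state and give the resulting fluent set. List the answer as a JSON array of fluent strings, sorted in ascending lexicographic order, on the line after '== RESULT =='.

Progress:
  pre ⊆ S: {clear(e), holding(b)} ⊆ S  — applicable
  S \ del = {ontable(e)}
  ∪ add   = {clear(b), handempty, on(b,e), ontable(e)}

== RESULT ==
["clear(b)", "handempty", "on(b,e)", "ontable(e)"]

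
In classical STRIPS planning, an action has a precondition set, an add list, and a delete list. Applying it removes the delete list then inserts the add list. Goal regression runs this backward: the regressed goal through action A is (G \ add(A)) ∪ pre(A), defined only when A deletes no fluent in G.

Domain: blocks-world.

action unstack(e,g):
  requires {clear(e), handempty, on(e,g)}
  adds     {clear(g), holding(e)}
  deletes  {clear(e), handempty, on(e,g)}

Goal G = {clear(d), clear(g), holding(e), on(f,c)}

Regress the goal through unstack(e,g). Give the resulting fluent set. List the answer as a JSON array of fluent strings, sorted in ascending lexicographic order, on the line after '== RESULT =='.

Compute (G \ add) ∪ pre:
  G ∩ del = {}  (empty — regression defined)
  G \ add = {clear(d), clear(g), holding(e), on(f,c)} \ {clear(g), holding(e)} = {clear(d), on(f,c)}
  ∪ pre   = {clear(d), on(f,c)} ∪ {clear(e), handempty, on(e,g)}
          = {clear(d), clear(e), handempty, on(e,g), on(f,c)}

== RESULT ==
["clear(d)", "clear(e)", "handempty", "on(e,g)", "on(f,c)"]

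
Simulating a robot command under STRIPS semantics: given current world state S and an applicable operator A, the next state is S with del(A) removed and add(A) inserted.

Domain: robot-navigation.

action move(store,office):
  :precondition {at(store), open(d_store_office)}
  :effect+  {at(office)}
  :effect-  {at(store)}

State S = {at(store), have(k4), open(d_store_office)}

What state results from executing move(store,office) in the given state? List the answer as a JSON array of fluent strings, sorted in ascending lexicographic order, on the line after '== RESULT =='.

Compute (S \ del) ∪ add:
  pre ⊆ S: {at(store), open(d_store_office)} ⊆ S  — applicable
  S \ del = {have(k4), open(d_store_office)}
  ∪ add   = {at(office), have(k4), open(d_store_office)}

== RESULT ==
["at(office)", "have(k4)", "open(d_store_office)"]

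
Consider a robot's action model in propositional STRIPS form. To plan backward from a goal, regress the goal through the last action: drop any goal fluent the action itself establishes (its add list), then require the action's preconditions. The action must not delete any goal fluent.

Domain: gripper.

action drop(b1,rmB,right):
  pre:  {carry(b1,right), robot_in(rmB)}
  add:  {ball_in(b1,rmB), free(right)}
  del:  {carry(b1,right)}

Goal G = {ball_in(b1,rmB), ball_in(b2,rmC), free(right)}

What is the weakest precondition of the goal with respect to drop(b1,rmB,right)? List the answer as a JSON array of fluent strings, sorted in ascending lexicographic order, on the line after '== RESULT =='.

Compute (G \ add) ∪ pre:
  G ∩ del = {}  (empty — regression defined)
  G \ add = {ball_in(b1,rmB), ball_in(b2,rmC), free(right)} \ {ball_in(b1,rmB), free(right)} = {ball_in(b2,rmC)}
  ∪ pre   = {ball_in(b2,rmC)} ∪ {carry(b1,right), robot_in(rmB)}
          = {ball_in(b2,rmC), carry(b1,right), robot_in(rmB)}

== RESULT ==
["ball_in(b2,rmC)", "carry(b1,right)", "robot_in(rmB)"]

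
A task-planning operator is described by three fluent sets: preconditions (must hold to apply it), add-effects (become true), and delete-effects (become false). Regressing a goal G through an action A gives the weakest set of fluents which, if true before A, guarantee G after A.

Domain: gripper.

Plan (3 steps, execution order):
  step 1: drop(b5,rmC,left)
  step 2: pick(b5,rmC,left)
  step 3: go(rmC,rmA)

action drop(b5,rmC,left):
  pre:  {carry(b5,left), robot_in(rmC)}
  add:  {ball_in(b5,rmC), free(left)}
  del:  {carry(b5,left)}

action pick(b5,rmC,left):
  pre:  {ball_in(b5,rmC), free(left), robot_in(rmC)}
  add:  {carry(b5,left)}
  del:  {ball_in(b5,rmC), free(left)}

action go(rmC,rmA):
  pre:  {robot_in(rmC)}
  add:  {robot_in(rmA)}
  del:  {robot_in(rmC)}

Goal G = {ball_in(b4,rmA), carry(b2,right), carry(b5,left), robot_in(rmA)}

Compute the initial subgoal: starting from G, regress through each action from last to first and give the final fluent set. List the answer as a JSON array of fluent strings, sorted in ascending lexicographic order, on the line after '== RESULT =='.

Regress step by step:
  through step 3 (go(rmC,rmA)): drop {robot_in(rmA)}, keep {ball_in(b4,rmA), carry(b2,right), carry(b5,left)}, require {robot_in(rmC)}
    → {ball_in(b4,rmA), carry(b2,right), carry(b5,left), robot_in(rmC)}
  through step 2 (pick(b5,rmC,left)): drop {carry(b5,left)}, keep {ball_in(b4,rmA), carry(b2,right), robot_in(rmC)}, require {ball_in(b5,rmC), free(left), robot_in(rmC)}
    → {ball_in(b4,rmA), ball_in(b5,rmC), carry(b2,right), free(left), robot_in(rmC)}
  through step 1 (drop(b5,rmC,left)): drop {ball_in(b5,rmC), free(left)}, keep {ball_in(b4,rmA), carry(b2,right), robot_in(rmC)}, require {carry(b5,left), robot_in(rmC)}
    → {ball_in(b4,rmA), carry(b2,right), carry(b5,left), robot_in(rmC)}

== RESULT ==
["ball_in(b4,rmA)", "carry(b2,right)", "carry(b5,left)", "robot_in(rmC)"]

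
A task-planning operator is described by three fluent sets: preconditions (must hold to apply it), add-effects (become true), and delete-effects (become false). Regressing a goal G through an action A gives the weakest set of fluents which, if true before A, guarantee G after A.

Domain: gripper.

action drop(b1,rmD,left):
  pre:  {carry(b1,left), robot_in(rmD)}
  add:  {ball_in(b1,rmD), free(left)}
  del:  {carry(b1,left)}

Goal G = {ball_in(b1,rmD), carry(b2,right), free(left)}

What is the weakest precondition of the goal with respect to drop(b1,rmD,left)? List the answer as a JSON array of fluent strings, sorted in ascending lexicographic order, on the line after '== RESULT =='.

Regress:
  G ∩ del = {}  (empty — regression defined)
  G \ add = {ball_in(b1,rmD), carry(b2,right), free(left)} \ {ball_in(b1,rmD), free(left)} = {carry(b2,right)}
  ∪ pre   = {carry(b2,right)} ∪ {carry(b1,left), robot_in(rmD)}
          = {carry(b1,left), carry(b2,right), robot_in(rmD)}

== RESULT ==
["carry(b1,left)", "carry(b2,right)", "robot_in(rmD)"]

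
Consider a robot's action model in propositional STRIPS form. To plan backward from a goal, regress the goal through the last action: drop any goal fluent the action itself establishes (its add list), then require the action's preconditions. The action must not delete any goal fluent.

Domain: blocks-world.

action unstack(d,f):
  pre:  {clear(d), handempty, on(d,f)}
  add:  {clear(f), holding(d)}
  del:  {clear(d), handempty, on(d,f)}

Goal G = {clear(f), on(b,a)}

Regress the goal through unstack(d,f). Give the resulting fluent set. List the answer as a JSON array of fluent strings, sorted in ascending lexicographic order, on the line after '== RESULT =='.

Compute (G \ add) ∪ pre:
  G ∩ del = {}  (empty — regression defined)
  G \ add = {clear(f), on(b,a)} \ {clear(f), holding(d)} = {on(b,a)}
  ∪ pre   = {on(b,a)} ∪ {clear(d), handempty, on(d,f)}
          = {clear(d), handempty, on(b,a), on(d,f)}

== RESULT ==
["clear(d)", "handempty", "on(b,a)", "on(d,f)"]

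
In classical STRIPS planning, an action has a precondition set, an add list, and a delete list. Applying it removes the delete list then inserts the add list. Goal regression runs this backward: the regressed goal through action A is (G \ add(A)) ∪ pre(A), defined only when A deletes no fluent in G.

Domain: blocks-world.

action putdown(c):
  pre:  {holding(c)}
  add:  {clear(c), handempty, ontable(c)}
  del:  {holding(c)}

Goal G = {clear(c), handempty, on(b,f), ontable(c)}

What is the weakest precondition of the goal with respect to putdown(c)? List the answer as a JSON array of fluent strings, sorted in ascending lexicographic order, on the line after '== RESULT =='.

Compute (G \ add) ∪ pre:
  G ∩ del = {}  (empty — regression defined)
  G \ add = {clear(c), handempty, on(b,f), ontable(c)} \ {clear(c), handempty, ontable(c)} = {on(b,f)}
  ∪ pre   = {on(b,f)} ∪ {holding(c)}
          = {holding(c), on(b,f)}

== RESULT ==
["holding(c)", "on(b,f)"]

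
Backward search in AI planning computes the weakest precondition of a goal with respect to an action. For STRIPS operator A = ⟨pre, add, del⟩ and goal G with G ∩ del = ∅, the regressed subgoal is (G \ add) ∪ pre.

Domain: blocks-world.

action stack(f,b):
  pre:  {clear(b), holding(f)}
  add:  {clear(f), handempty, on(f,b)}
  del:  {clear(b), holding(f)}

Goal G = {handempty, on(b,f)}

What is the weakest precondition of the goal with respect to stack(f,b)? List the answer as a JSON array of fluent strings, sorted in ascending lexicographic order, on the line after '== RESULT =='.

Compute (G \ add) ∪ pre:
  G ∩ del = {}  (empty — regression defined)
  G \ add = {handempty, on(b,f)} \ {clear(f), handempty, on(f,b)} = {on(b,f)}
  ∪ pre   = {on(b,f)} ∪ {clear(b), holding(f)}
          = {clear(b), holding(f), on(b,f)}

== RESULT ==
["clear(b)", "holding(f)", "on(b,f)"]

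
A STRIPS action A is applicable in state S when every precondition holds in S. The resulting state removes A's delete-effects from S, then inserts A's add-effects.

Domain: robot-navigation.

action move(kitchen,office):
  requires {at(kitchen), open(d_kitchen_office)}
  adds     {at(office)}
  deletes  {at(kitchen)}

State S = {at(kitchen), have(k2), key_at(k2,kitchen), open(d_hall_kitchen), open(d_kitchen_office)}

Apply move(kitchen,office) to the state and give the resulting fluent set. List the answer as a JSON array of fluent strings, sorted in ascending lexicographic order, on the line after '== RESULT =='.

Progress:
  pre ⊆ S: {at(kitchen), open(d_kitchen_office)} ⊆ S  — applicable
  S \ del = {have(k2), key_at(k2,kitchen), open(d_hall_kitchen), open(d_kitchen_office)}
  ∪ add   = {at(office), have(k2), key_at(k2,kitchen), open(d_hall_kitchen), open(d_kitchen_office)}

== RESULT ==
["at(office)", "have(k2)", "key_at(k2,kitchen)", "open(d_hall_kitchen)", "open(d_kitchen_office)"]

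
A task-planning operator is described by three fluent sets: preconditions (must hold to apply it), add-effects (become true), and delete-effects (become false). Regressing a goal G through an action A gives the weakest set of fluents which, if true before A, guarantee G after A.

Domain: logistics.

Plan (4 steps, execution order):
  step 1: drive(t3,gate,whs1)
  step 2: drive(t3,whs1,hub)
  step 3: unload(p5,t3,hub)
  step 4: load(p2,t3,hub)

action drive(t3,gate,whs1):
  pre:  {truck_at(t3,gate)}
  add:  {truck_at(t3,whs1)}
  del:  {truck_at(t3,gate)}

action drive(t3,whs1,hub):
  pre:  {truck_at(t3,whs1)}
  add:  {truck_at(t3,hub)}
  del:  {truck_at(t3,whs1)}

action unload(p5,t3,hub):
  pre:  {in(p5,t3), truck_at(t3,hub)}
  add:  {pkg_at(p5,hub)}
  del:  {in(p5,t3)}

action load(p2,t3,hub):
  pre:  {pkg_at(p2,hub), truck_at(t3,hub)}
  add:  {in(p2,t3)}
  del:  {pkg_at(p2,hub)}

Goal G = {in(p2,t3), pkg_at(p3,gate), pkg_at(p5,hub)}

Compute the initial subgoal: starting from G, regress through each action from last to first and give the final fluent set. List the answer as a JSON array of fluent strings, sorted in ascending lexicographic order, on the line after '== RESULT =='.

Regress step by step:
  through step 4 (load(p2,t3,hub)): drop {in(p2,t3)}, keep {pkg_at(p3,gate), pkg_at(p5,hub)}, require {pkg_at(p2,hub), truck_at(t3,hub)}
    → {pkg_at(p2,hub), pkg_at(p3,gate), pkg_at(p5,hub), truck_at(t3,hub)}
  through step 3 (unload(p5,t3,hub)): drop {pkg_at(p5,hub)}, keep {pkg_at(p2,hub), pkg_at(p3,gate), truck_at(t3,hub)}, require {in(p5,t3), truck_at(t3,hub)}
    → {in(p5,t3), pkg_at(p2,hub), pkg_at(p3,gate), truck_at(t3,hub)}
  through step 2 (drive(t3,whs1,hub)): drop {truck_at(t3,hub)}, keep {in(p5,t3), pkg_at(p2,hub), pkg_at(p3,gate)}, require {truck_at(t3,whs1)}
    → {in(p5,t3), pkg_at(p2,hub), pkg_at(p3,gate), truck_at(t3,whs1)}
  through step 1 (drive(t3,gate,whs1)): drop {truck_at(t3,whs1)}, keep {in(p5,t3), pkg_at(p2,hub), pkg_at(p3,gate)}, require {truck_at(t3,gate)}
    → {in(p5,t3), pkg_at(p2,hub), pkg_at(p3,gate), truck_at(t3,gate)}

== RESULT ==
["in(p5,t3)", "pkg_at(p2,hub)", "pkg_at(p3,gate)", "truck_at(t3,gate)"]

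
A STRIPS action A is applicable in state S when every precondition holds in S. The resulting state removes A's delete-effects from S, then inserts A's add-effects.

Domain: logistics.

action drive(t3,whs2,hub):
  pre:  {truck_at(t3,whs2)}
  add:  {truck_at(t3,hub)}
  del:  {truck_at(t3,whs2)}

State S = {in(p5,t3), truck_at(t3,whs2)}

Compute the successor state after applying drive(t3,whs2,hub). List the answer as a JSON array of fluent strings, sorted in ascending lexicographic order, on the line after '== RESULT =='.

Progress:
  pre ⊆ S: {truck_at(t3,whs2)} ⊆ S  — applicable
  S \ del = {in(p5,t3)}
  ∪ add   = {in(p5,t3), truck_at(t3,hub)}

== RESULT ==
["in(p5,t3)", "truck_at(t3,hub)"]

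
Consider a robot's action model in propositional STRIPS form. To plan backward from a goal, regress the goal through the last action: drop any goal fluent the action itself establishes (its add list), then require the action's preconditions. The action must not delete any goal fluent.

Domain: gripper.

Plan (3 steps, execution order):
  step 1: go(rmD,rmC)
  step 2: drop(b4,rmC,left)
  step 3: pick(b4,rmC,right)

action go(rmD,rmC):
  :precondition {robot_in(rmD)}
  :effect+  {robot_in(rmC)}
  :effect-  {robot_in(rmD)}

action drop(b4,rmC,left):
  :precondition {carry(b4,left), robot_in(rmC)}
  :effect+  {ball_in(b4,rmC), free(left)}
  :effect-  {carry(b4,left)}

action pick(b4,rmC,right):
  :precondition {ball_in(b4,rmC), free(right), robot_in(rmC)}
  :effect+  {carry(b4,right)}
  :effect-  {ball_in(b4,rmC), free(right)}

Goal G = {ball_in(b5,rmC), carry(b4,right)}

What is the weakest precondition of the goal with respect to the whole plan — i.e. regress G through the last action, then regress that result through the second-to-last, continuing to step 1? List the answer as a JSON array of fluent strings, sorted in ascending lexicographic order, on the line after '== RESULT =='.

Work backward from the goal:
  through step 3 (pick(b4,rmC,right)): drop {carry(b4,right)}, keep {ball_in(b5,rmC)}, require {ball_in(b4,rmC), free(right), robot_in(rmC)}
    → {ball_in(b4,rmC), ball_in(b5,rmC), free(right), robot_in(rmC)}
  through step 2 (drop(b4,rmC,left)): drop {ball_in(b4,rmC)}, keep {ball_in(b5,rmC), free(right), robot_in(rmC)}, require {carry(b4,left), robot_in(rmC)}
    → {ball_in(b5,rmC), carry(b4,left), free(right), robot_in(rmC)}
  through step 1 (go(rmD,rmC)): drop {robot_in(rmC)}, keep {ball_in(b5,rmC), carry(b4,left), free(right)}, require {robot_in(rmD)}
    → {ball_in(b5,rmC), carry(b4,left), free(right), robot_in(rmD)}

== RESULT ==
["ball_in(b5,rmC)", "carry(b4,left)", "free(right)", "robot_in(rmD)"]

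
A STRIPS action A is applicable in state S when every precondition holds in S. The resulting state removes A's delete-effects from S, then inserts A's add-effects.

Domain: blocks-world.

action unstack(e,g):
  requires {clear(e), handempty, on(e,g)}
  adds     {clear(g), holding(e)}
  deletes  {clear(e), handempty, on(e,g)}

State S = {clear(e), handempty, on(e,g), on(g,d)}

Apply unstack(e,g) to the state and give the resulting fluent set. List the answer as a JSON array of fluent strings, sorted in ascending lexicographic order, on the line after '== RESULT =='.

Progress:
  pre ⊆ S: {clear(e), handempty, on(e,g)} ⊆ S  — applicable
  S \ del = {on(g,d)}
  ∪ add   = {clear(g), holding(e), on(g,d)}

== RESULT ==
["clear(g)", "holding(e)", "on(g,d)"]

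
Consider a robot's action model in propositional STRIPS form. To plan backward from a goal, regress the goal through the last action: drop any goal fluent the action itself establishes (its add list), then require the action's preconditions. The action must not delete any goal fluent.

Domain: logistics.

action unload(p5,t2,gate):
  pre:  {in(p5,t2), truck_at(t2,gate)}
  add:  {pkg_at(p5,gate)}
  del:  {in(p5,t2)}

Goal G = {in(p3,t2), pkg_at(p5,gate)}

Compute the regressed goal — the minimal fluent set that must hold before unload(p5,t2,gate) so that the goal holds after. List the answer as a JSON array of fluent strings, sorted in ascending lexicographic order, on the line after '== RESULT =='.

Compute (G \ add) ∪ pre:
  G ∩ del = {}  (empty — regression defined)
  G \ add = {in(p3,t2), pkg_at(p5,gate)} \ {pkg_at(p5,gate)} = {in(p3,t2)}
  ∪ pre   = {in(p3,t2)} ∪ {in(p5,t2), truck_at(t2,gate)}
          = {in(p3,t2), in(p5,t2), truck_at(t2,gate)}

== RESULT ==
["in(p3,t2)", "in(p5,t2)", "truck_at(t2,gate)"]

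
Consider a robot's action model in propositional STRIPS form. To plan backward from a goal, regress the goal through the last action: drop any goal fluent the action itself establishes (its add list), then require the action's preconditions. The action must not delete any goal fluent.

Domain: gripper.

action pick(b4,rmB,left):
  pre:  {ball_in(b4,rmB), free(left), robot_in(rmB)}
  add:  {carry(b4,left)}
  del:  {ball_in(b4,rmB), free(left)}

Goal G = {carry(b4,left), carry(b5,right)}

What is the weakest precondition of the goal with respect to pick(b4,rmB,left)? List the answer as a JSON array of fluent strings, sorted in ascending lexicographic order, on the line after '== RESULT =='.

Compute (G \ add) ∪ pre:
  G ∩ del = {}  (empty — regression defined)
  G \ add = {carry(b4,left), carry(b5,right)} \ {carry(b4,left)} = {carry(b5,right)}
  ∪ pre   = {carry(b5,right)} ∪ {ball_in(b4,rmB), free(left), robot_in(rmB)}
          = {ball_in(b4,rmB), carry(b5,right), free(left), robot_in(rmB)}

== RESULT ==
["ball_in(b4,rmB)", "carry(b5,right)", "free(left)", "robot_in(rmB)"]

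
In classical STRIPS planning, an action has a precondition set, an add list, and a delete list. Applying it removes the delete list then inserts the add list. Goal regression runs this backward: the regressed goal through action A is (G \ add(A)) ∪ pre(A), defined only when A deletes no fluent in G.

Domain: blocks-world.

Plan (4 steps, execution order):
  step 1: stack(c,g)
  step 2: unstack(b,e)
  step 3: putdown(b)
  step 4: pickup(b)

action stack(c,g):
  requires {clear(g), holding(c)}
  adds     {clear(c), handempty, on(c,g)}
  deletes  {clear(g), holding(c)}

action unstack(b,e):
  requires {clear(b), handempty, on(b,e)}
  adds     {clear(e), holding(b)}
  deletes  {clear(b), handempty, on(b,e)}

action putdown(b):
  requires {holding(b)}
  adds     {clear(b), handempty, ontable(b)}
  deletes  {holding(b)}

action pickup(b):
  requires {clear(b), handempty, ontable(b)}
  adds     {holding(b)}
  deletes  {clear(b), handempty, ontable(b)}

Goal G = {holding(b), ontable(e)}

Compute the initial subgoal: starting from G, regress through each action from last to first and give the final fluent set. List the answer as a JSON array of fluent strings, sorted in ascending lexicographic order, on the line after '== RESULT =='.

Work backward from the goal:
  through step 4 (pickup(b)): drop {holding(b)}, keep {ontable(e)}, require {clear(b), handempty, ontable(b)}
    → {clear(b), handempty, ontable(b), ontable(e)}
  through step 3 (putdown(b)): drop {clear(b), handempty, ontable(b)}, keep {ontable(e)}, require {holding(b)}
    → {holding(b), ontable(e)}
  through step 2 (unstack(b,e)): drop {holding(b)}, keep {ontable(e)}, require {clear(b), handempty, on(b,e)}
    → {clear(b), handempty, on(b,e), ontable(e)}
  through step 1 (stack(c,g)): drop {handempty}, keep {clear(b), on(b,e), ontable(e)}, require {clear(g), holding(c)}
    → {clear(b), clear(g), holding(c), on(b,e), ontable(e)}

== RESULT ==
["clear(b)", "clear(g)", "holding(c)", "on(b,e)", "ontable(e)"]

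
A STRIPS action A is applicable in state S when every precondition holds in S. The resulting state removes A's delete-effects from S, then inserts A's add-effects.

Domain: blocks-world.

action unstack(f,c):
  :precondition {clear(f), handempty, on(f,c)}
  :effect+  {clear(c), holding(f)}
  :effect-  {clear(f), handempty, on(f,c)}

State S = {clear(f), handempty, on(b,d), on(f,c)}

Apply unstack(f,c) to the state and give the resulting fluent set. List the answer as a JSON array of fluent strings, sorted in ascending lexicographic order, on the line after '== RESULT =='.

Compute (S \ del) ∪ add:
  pre ⊆ S: {clear(f), handempty, on(f,c)} ⊆ S  — applicable
  S \ del = {on(b,d)}
  ∪ add   = {clear(c), holding(f), on(b,d)}

== RESULT ==
["clear(c)", "holding(f)", "on(b,d)"]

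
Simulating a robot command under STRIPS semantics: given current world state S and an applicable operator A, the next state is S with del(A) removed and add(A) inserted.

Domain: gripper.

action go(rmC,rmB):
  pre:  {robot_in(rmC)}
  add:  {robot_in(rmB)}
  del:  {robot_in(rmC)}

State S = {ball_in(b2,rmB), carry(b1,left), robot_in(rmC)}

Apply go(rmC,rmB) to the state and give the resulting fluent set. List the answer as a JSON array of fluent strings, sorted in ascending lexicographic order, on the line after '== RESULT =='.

Compute (S \ del) ∪ add:
  pre ⊆ S: {robot_in(rmC)} ⊆ S  — applicable
  S \ del = {ball_in(b2,rmB), carry(b1,left)}
  ∪ add   = {ball_in(b2,rmB), carry(b1,left), robot_in(rmB)}

== RESULT ==
["ball_in(b2,rmB)", "carry(b1,left)", "robot_in(rmB)"]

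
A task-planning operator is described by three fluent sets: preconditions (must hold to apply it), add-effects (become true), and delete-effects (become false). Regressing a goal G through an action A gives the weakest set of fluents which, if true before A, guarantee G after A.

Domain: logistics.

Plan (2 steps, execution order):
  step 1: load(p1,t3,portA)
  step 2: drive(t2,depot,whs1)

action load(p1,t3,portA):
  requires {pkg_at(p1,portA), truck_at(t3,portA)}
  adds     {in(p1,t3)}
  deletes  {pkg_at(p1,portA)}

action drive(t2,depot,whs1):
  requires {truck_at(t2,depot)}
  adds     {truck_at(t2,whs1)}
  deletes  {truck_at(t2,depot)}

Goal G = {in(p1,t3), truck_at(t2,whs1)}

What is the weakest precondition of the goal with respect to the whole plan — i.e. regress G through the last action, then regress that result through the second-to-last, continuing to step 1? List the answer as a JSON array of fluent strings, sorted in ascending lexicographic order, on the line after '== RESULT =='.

Work backward from the goal:
  through step 2 (drive(t2,depot,whs1)): drop {truck_at(t2,whs1)}, keep {in(p1,t3)}, require {truck_at(t2,depot)}
    → {in(p1,t3), truck_at(t2,depot)}
  through step 1 (load(p1,t3,portA)): drop {in(p1,t3)}, keep {truck_at(t2,depot)}, require {pkg_at(p1,portA), truck_at(t3,portA)}
    → {pkg_at(p1,portA), truck_at(t2,depot), truck_at(t3,portA)}

== RESULT ==
["pkg_at(p1,portA)", "truck_at(t2,depot)", "truck_at(t3,portA)"]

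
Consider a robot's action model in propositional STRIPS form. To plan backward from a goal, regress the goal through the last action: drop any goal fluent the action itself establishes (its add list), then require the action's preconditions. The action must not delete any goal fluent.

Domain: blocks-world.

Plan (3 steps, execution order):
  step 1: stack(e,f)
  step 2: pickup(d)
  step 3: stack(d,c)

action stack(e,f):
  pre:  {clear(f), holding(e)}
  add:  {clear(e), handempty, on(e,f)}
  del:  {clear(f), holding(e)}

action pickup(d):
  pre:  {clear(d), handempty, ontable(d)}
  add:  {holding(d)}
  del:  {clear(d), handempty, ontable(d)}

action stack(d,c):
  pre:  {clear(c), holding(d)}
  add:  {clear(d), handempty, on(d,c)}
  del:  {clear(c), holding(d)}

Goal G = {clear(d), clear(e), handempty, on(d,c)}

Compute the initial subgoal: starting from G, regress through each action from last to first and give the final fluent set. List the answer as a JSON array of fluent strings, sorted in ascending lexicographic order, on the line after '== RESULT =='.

Regress step by step:
  through step 3 (stack(d,c)): drop {clear(d), handempty, on(d,c)}, keep {clear(e)}, require {clear(c), holding(d)}
    → {clear(c), clear(e), holding(d)}
  through step 2 (pickup(d)): drop {holding(d)}, keep {clear(c), clear(e)}, require {clear(d), handempty, ontable(d)}
    → {clear(c), clear(d), clear(e), handempty, ontable(d)}
  through step 1 (stack(e,f)): drop {clear(e), handempty}, keep {clear(c), clear(d), ontable(d)}, require {clear(f), holding(e)}
    → {clear(c), clear(d), clear(f), holding(e), ontable(d)}

== RESULT ==
["clear(c)", "clear(d)", "clear(f)", "holding(e)", "ontable(d)"]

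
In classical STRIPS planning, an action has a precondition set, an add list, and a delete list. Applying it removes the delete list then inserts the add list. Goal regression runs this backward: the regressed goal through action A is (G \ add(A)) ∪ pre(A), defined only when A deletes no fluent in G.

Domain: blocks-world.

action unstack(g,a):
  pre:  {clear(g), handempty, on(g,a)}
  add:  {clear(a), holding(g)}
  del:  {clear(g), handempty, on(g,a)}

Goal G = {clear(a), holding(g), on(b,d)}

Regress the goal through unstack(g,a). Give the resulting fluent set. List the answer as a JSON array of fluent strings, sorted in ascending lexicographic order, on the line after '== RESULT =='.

Compute (G \ add) ∪ pre:
  G ∩ del = {}  (empty — regression defined)
  G \ add = {clear(a), holding(g), on(b,d)} \ {clear(a), holding(g)} = {on(b,d)}
  ∪ pre   = {on(b,d)} ∪ {clear(g), handempty, on(g,a)}
          = {clear(g), handempty, on(b,d), on(g,a)}

== RESULT ==
["clear(g)", "handempty", "on(b,d)", "on(g,a)"]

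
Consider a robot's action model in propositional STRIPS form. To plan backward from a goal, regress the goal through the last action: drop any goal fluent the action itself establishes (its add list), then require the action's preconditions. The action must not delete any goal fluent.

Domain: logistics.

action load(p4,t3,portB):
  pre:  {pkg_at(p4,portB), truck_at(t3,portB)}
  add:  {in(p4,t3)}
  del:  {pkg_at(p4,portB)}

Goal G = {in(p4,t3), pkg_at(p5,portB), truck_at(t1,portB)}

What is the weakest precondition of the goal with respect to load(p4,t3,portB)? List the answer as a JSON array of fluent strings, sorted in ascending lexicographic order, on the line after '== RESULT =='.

Regress:
  G ∩ del = {}  (empty — regression defined)
  G \ add = {in(p4,t3), pkg_at(p5,portB), truck_at(t1,portB)} \ {in(p4,t3)} = {pkg_at(p5,portB), truck_at(t1,portB)}
  ∪ pre   = {pkg_at(p5,portB), truck_at(t1,portB)} ∪ {pkg_at(p4,portB), truck_at(t3,portB)}
          = {pkg_at(p4,portB), pkg_at(p5,portB), truck_at(t1,portB), truck_at(t3,portB)}

== RESULT ==
["pkg_at(p4,portB)", "pkg_at(p5,portB)", "truck_at(t1,portB)", "truck_at(t3,portB)"]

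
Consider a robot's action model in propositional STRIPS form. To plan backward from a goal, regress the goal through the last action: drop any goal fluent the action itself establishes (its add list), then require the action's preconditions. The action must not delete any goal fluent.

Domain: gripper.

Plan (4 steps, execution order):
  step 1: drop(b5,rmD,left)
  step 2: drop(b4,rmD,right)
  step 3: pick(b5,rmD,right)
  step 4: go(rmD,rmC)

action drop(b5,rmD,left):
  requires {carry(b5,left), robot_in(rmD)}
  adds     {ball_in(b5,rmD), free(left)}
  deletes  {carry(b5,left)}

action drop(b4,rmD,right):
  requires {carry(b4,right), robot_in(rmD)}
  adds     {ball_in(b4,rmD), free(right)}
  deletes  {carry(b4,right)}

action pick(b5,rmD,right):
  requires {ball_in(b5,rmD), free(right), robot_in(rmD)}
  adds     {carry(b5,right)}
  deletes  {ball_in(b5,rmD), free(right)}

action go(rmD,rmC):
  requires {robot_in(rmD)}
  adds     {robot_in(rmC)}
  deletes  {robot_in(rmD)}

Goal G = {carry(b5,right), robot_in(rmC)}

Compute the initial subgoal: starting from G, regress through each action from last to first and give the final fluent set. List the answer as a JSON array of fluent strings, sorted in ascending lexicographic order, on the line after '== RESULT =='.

Work backward from the goal:
  through step 4 (go(rmD,rmC)): drop {robot_in(rmC)}, keep {carry(b5,right)}, require {robot_in(rmD)}
    → {carry(b5,right), robot_in(rmD)}
  through step 3 (pick(b5,rmD,right)): drop {carry(b5,right)}, keep {robot_in(rmD)}, require {ball_in(b5,rmD), free(right), robot_in(rmD)}
    → {ball_in(b5,rmD), free(right), robot_in(rmD)}
  through step 2 (drop(b4,rmD,right)): drop {free(right)}, keep {ball_in(b5,rmD), robot_in(rmD)}, require {carry(b4,right), robot_in(rmD)}
    → {ball_in(b5,rmD), carry(b4,right), robot_in(rmD)}
  through step 1 (drop(b5,rmD,left)): drop {ball_in(b5,rmD)}, keep {carry(b4,right), robot_in(rmD)}, require {carry(b5,left), robot_in(rmD)}
    → {carry(b4,right), carry(b5,left), robot_in(rmD)}

== RESULT ==
["carry(b4,right)", "carry(b5,left)", "robot_in(rmD)"]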